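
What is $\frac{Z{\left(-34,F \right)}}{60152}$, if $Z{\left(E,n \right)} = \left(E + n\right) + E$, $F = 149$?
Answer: $\frac{81}{60152} \approx 0.0013466$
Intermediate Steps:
$Z{\left(E,n \right)} = n + 2 E$
$\frac{Z{\left(-34,F \right)}}{60152} = \frac{149 + 2 \left(-34\right)}{60152} = \left(149 - 68\right) \frac{1}{60152} = 81 \cdot \frac{1}{60152} = \frac{81}{60152}$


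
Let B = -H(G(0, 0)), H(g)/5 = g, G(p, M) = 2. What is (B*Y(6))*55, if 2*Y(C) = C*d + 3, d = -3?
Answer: 4125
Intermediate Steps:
H(g) = 5*g
Y(C) = 3/2 - 3*C/2 (Y(C) = (C*(-3) + 3)/2 = (-3*C + 3)/2 = (3 - 3*C)/2 = 3/2 - 3*C/2)
B = -10 (B = -5*2 = -1*10 = -10)
(B*Y(6))*55 = -10*(3/2 - 3/2*6)*55 = -10*(3/2 - 9)*55 = -10*(-15/2)*55 = 75*55 = 4125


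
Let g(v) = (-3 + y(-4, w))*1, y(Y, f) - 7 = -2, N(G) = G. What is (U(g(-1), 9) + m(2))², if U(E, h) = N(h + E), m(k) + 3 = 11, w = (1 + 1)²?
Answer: 361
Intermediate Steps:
w = 4 (w = 2² = 4)
y(Y, f) = 5 (y(Y, f) = 7 - 2 = 5)
m(k) = 8 (m(k) = -3 + 11 = 8)
g(v) = 2 (g(v) = (-3 + 5)*1 = 2*1 = 2)
U(E, h) = E + h (U(E, h) = h + E = E + h)
(U(g(-1), 9) + m(2))² = ((2 + 9) + 8)² = (11 + 8)² = 19² = 361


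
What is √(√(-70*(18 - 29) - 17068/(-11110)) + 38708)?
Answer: √(1194452431700 + 11110*√5952021405)/5555 ≈ 196.81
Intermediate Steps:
√(√(-70*(18 - 29) - 17068/(-11110)) + 38708) = √(√(-70*(-11) - 17068*(-1/11110)) + 38708) = √(√(770 + 8534/5555) + 38708) = √(√(4285884/5555) + 38708) = √(2*√5952021405/5555 + 38708) = √(38708 + 2*√5952021405/5555)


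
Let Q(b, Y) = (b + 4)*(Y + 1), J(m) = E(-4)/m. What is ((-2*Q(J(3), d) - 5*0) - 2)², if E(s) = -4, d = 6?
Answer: 13924/9 ≈ 1547.1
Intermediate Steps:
J(m) = -4/m
Q(b, Y) = (1 + Y)*(4 + b) (Q(b, Y) = (4 + b)*(1 + Y) = (1 + Y)*(4 + b))
((-2*Q(J(3), d) - 5*0) - 2)² = ((-2*(4 - 4/3 + 4*6 + 6*(-4/3)) - 5*0) - 2)² = ((-2*(4 - 4*⅓ + 24 + 6*(-4*⅓)) + 0) - 2)² = ((-2*(4 - 4/3 + 24 + 6*(-4/3)) + 0) - 2)² = ((-2*(4 - 4/3 + 24 - 8) + 0) - 2)² = ((-2*56/3 + 0) - 2)² = ((-112/3 + 0) - 2)² = (-112/3 - 2)² = (-118/3)² = 13924/9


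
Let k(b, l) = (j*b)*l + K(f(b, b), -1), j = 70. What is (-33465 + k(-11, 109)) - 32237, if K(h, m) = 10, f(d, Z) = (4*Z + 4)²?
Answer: -149622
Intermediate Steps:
f(d, Z) = (4 + 4*Z)²
k(b, l) = 10 + 70*b*l (k(b, l) = (70*b)*l + 10 = 70*b*l + 10 = 10 + 70*b*l)
(-33465 + k(-11, 109)) - 32237 = (-33465 + (10 + 70*(-11)*109)) - 32237 = (-33465 + (10 - 83930)) - 32237 = (-33465 - 83920) - 32237 = -117385 - 32237 = -149622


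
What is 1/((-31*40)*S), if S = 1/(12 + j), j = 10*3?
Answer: -21/620 ≈ -0.033871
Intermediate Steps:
j = 30
S = 1/42 (S = 1/(12 + 30) = 1/42 ≈ 0.023810)
1/((-31*40)*S) = 1/(-31*40*(1/42)) = 1/(-1240*1/42) = 1/(-620/21) = -21/620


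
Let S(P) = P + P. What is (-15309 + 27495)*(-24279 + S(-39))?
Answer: -296814402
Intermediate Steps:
S(P) = 2*P
(-15309 + 27495)*(-24279 + S(-39)) = (-15309 + 27495)*(-24279 + 2*(-39)) = 12186*(-24279 - 78) = 12186*(-24357) = -296814402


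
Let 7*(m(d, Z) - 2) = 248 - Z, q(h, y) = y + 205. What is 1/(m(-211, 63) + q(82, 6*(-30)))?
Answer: 7/374 ≈ 0.018717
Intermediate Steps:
q(h, y) = 205 + y
m(d, Z) = 262/7 - Z/7 (m(d, Z) = 2 + (248 - Z)/7 = 2 + (248/7 - Z/7) = 262/7 - Z/7)
1/(m(-211, 63) + q(82, 6*(-30))) = 1/((262/7 - ⅐*63) + (205 + 6*(-30))) = 1/((262/7 - 9) + (205 - 180)) = 1/(199/7 + 25) = 1/(374/7) = 7/374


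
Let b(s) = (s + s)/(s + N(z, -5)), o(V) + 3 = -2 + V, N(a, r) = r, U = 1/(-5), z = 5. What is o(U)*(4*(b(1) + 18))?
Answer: -364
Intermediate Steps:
U = -⅕ ≈ -0.20000
o(V) = -5 + V (o(V) = -3 + (-2 + V) = -5 + V)
b(s) = 2*s/(-5 + s) (b(s) = (s + s)/(s - 5) = (2*s)/(-5 + s) = 2*s/(-5 + s))
o(U)*(4*(b(1) + 18)) = (-5 - ⅕)*(4*(2*1/(-5 + 1) + 18)) = -104*(2*1/(-4) + 18)/5 = -104*(2*1*(-¼) + 18)/5 = -104*(-½ + 18)/5 = -104*35/(5*2) = -26/5*70 = -364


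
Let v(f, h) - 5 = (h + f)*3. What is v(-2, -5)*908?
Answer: -14528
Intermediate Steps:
v(f, h) = 5 + 3*f + 3*h (v(f, h) = 5 + (h + f)*3 = 5 + (f + h)*3 = 5 + (3*f + 3*h) = 5 + 3*f + 3*h)
v(-2, -5)*908 = (5 + 3*(-2) + 3*(-5))*908 = (5 - 6 - 15)*908 = -16*908 = -14528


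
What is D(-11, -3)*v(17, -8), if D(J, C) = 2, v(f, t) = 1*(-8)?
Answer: -16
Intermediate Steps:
v(f, t) = -8
D(-11, -3)*v(17, -8) = 2*(-8) = -16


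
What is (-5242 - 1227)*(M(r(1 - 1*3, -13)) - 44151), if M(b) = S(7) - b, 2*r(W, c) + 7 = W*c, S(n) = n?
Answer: 571257983/2 ≈ 2.8563e+8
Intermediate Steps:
r(W, c) = -7/2 + W*c/2 (r(W, c) = -7/2 + (W*c)/2 = -7/2 + W*c/2)
M(b) = 7 - b
(-5242 - 1227)*(M(r(1 - 1*3, -13)) - 44151) = (-5242 - 1227)*((7 - (-7/2 + (½)*(1 - 1*3)*(-13))) - 44151) = -6469*((7 - (-7/2 + (½)*(1 - 3)*(-13))) - 44151) = -6469*((7 - (-7/2 + (½)*(-2)*(-13))) - 44151) = -6469*((7 - (-7/2 + 13)) - 44151) = -6469*((7 - 1*19/2) - 44151) = -6469*((7 - 19/2) - 44151) = -6469*(-5/2 - 44151) = -6469*(-88307/2) = 571257983/2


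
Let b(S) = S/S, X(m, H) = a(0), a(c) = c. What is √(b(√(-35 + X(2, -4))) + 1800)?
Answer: √1801 ≈ 42.438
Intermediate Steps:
X(m, H) = 0
b(S) = 1
√(b(√(-35 + X(2, -4))) + 1800) = √(1 + 1800) = √1801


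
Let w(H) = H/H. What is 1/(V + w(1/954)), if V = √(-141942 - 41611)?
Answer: 1/183554 - I*√183553/183554 ≈ 5.448e-6 - 0.0023341*I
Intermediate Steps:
V = I*√183553 (V = √(-183553) = I*√183553 ≈ 428.43*I)
w(H) = 1
1/(V + w(1/954)) = 1/(I*√183553 + 1) = 1/(1 + I*√183553)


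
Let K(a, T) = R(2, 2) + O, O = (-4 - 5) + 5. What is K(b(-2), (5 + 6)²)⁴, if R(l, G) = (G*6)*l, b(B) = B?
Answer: 160000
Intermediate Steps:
R(l, G) = 6*G*l (R(l, G) = (6*G)*l = 6*G*l)
O = -4 (O = -9 + 5 = -4)
K(a, T) = 20 (K(a, T) = 6*2*2 - 4 = 24 - 4 = 20)
K(b(-2), (5 + 6)²)⁴ = 20⁴ = 160000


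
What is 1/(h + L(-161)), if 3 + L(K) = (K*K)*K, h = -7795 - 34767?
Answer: -1/4215846 ≈ -2.3720e-7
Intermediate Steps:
h = -42562
L(K) = -3 + K**3 (L(K) = -3 + (K*K)*K = -3 + K**2*K = -3 + K**3)
1/(h + L(-161)) = 1/(-42562 + (-3 + (-161)**3)) = 1/(-42562 + (-3 - 4173281)) = 1/(-42562 - 4173284) = 1/(-4215846) = -1/4215846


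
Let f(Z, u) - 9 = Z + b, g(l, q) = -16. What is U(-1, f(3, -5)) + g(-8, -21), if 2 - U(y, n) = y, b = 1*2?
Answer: -13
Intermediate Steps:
b = 2
f(Z, u) = 11 + Z (f(Z, u) = 9 + (Z + 2) = 9 + (2 + Z) = 11 + Z)
U(y, n) = 2 - y
U(-1, f(3, -5)) + g(-8, -21) = (2 - 1*(-1)) - 16 = (2 + 1) - 16 = 3 - 16 = -13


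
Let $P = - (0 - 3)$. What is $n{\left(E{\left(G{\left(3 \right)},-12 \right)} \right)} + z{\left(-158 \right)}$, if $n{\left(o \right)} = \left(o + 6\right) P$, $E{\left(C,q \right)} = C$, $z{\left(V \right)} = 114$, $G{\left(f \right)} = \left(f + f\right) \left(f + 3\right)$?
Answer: $240$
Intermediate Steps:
$G{\left(f \right)} = 2 f \left(3 + f\right)$
$P = 3$ ($P = \left(-1\right) \left(-3\right) = 3$)
$n{\left(o \right)} = 18 + 3 o$ ($n{\left(o \right)} = \left(o + 6\right) 3 = \left(6 + o\right) 3 = 18 + 3 o$)
$n{\left(E{\left(G{\left(3 \right)},-12 \right)} \right)} + z{\left(-158 \right)} = \left(18 + 3 \cdot 2 \cdot 3 \left(3 + 3\right)\right) + 114 = \left(18 + 3 \cdot 2 \cdot 3 \cdot 6\right) + 114 = \left(18 + 3 \cdot 36\right) + 114 = \left(18 + 108\right) + 114 = 126 + 114 = 240$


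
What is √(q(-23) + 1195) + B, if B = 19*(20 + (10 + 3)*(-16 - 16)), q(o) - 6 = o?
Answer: -7524 + √1178 ≈ -7489.7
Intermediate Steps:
q(o) = 6 + o
B = -7524 (B = 19*(20 + 13*(-32)) = 19*(20 - 416) = 19*(-396) = -7524)
√(q(-23) + 1195) + B = √((6 - 23) + 1195) - 7524 = √(-17 + 1195) - 7524 = √1178 - 7524 = -7524 + √1178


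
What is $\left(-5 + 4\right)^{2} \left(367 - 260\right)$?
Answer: $107$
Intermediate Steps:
$\left(-5 + 4\right)^{2} \left(367 - 260\right) = \left(-1\right)^{2} \cdot 107 = 1 \cdot 107 = 107$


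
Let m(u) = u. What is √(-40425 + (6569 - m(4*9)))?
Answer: 2*I*√8473 ≈ 184.1*I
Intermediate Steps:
√(-40425 + (6569 - m(4*9))) = √(-40425 + (6569 - 4*9)) = √(-40425 + (6569 - 1*36)) = √(-40425 + (6569 - 36)) = √(-40425 + 6533) = √(-33892) = 2*I*√8473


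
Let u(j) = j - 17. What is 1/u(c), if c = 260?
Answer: 1/243 ≈ 0.0041152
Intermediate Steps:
u(j) = -17 + j
1/u(c) = 1/(-17 + 260) = 1/243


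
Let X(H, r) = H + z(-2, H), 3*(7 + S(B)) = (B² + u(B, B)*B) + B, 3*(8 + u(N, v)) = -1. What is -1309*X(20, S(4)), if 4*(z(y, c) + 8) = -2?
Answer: -30107/2 ≈ -15054.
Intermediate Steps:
u(N, v) = -25/3 (u(N, v) = -8 + (⅓)*(-1) = -8 - ⅓ = -25/3)
z(y, c) = -17/2 (z(y, c) = -8 + (¼)*(-2) = -8 - ½ = -17/2)
S(B) = -7 - 22*B/9 + B²/3 (S(B) = -7 + ((B² - 25*B/3) + B)/3 = -7 + (B² - 22*B/3)/3 = -7 + (-22*B/9 + B²/3) = -7 - 22*B/9 + B²/3)
X(H, r) = -17/2 + H (X(H, r) = H - 17/2 = -17/2 + H)
-1309*X(20, S(4)) = -1309*(-17/2 + 20) = -1309*23/2 = -30107/2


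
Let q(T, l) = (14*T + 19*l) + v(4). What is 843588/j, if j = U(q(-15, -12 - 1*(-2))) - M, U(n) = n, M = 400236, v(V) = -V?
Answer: -210897/100160 ≈ -2.1056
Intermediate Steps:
q(T, l) = -4 + 14*T + 19*l (q(T, l) = (14*T + 19*l) - 1*4 = (14*T + 19*l) - 4 = -4 + 14*T + 19*l)
j = -400640 (j = (-4 + 14*(-15) + 19*(-12 - 1*(-2))) - 1*400236 = (-4 - 210 + 19*(-12 + 2)) - 400236 = (-4 - 210 + 19*(-10)) - 400236 = (-4 - 210 - 190) - 400236 = -404 - 400236 = -400640)
843588/j = 843588/(-400640) = 843588*(-1/400640) = -210897/100160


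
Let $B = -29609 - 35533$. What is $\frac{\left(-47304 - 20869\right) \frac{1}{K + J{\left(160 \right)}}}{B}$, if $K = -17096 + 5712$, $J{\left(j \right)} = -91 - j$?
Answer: $- \frac{9739}{108275310} \approx -8.9947 \cdot 10^{-5}$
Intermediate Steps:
$K = -11384$
$B = -65142$
$\frac{\left(-47304 - 20869\right) \frac{1}{K + J{\left(160 \right)}}}{B} = \frac{\left(-47304 - 20869\right) \frac{1}{-11384 - 251}}{-65142} = - \frac{68173}{-11384 - 251} \left(- \frac{1}{65142}\right) = - \frac{68173}{-11635} \left(- \frac{1}{65142}\right) = \left(-68173\right) \left(- \frac{1}{11635}\right) \left(- \frac{1}{65142}\right) = \frac{68173}{11635} \left(- \frac{1}{65142}\right) = - \frac{9739}{108275310}$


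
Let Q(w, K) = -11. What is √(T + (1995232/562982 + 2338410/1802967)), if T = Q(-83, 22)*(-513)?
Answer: √161638397972090160752030449/169172994599 ≈ 75.152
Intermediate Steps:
T = 5643 (T = -11*(-513) = 5643)
√(T + (1995232/562982 + 2338410/1802967)) = √(5643 + (1995232/562982 + 2338410/1802967)) = √(5643 + (1995232*(1/562982) + 2338410*(1/1802967))) = √(5643 + (997616/281491 + 779470/600989)) = √(5643 + 818970031994/169172994599) = √(955462178554151/169172994599) = √161638397972090160752030449/169172994599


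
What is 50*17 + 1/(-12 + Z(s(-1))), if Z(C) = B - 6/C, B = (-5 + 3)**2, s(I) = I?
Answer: 1699/2 ≈ 849.50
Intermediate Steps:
B = 4 (B = (-2)**2 = 4)
Z(C) = 4 - 6/C
50*17 + 1/(-12 + Z(s(-1))) = 50*17 + 1/(-12 + (4 - 6/(-1))) = 850 + 1/(-12 + (4 - 6*(-1))) = 850 + 1/(-12 + (4 + 6)) = 850 + 1/(-12 + 10) = 850 + 1/(-2) = 850 - 1/2 = 1699/2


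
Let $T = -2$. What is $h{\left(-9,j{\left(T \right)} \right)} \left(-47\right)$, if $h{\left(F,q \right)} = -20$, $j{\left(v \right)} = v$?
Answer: $940$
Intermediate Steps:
$h{\left(-9,j{\left(T \right)} \right)} \left(-47\right) = \left(-20\right) \left(-47\right) = 940$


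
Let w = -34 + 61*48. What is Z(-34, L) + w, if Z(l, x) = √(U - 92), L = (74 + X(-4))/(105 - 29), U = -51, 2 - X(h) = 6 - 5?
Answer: 2894 + I*√143 ≈ 2894.0 + 11.958*I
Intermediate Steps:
X(h) = 1 (X(h) = 2 - (6 - 5) = 2 - 1*1 = 2 - 1 = 1)
L = 75/76 (L = (74 + 1)/(105 - 29) = 75/76 ≈ 0.98684)
Z(l, x) = I*√143 (Z(l, x) = √(-51 - 92) = √(-143) = I*√143)
w = 2894 (w = -34 + 2928 = 2894)
Z(-34, L) + w = I*√143 + 2894 = 2894 + I*√143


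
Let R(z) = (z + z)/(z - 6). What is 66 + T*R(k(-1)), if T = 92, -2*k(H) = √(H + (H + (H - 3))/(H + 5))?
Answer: 4474/65 + 1472*I/65 ≈ 68.831 + 22.646*I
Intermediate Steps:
k(H) = -√(H + (-3 + 2*H)/(5 + H))/2 (k(H) = -√(H + (H + (H - 3))/(H + 5))/2 = -√(H + (H + (-3 + H))/(5 + H))/2 = -√(H + (-3 + 2*H)/(5 + H))/2)
R(z) = 2*z/(-6 + z) (R(z) = (2*z)/(-6 + z) = 2*z/(-6 + z))
66 + T*R(k(-1)) = 66 + 92*(2*(-√(-3 + (-1)² + 7*(-1))/√(5 - 1)/2)/(-6 - √(-3 + (-1)² + 7*(-1))/√(5 - 1)/2)) = 66 + 92*(2*(-√(-3 + 1 - 7)/2/2)/(-6 - √(-3 + 1 - 7)/2/2)) = 66 + 92*(2*(-3*I/2/2)/(-6 - 3*I/2/2)) = 66 + 92*(2*(-3*I/4)/(-6 - 3*I/4)) = 66 + 92*(2*(-3*I/4)*(16*(-6 + 3*I/4)/585)) = 66 + 92*(-8*I*(-6 + 3*I/4)/195) = 66 - 736*I*(-6 + 3*I/4)/195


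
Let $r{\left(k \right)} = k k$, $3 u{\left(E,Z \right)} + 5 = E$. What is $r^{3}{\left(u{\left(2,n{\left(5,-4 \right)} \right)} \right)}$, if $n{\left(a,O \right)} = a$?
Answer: $1$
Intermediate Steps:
$u{\left(E,Z \right)} = - \frac{5}{3} + \frac{E}{3}$
$r{\left(k \right)} = k^{2}$
$r^{3}{\left(u{\left(2,n{\left(5,-4 \right)} \right)} \right)} = \left(\left(- \frac{5}{3} + \frac{1}{3} \cdot 2\right)^{2}\right)^{3} = \left(\left(- \frac{5}{3} + \frac{2}{3}\right)^{2}\right)^{3} = \left(\left(-1\right)^{2}\right)^{3} = 1^{3} = 1$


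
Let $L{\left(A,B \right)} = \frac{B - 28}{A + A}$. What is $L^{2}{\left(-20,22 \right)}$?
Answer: $\frac{9}{400} \approx 0.0225$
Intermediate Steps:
$L{\left(A,B \right)} = \frac{-28 + B}{2 A}$
$L^{2}{\left(-20,22 \right)} = \left(\frac{-28 + 22}{2 \left(-20\right)}\right)^{2} = \left(\frac{1}{2} \left(- \frac{1}{20}\right) \left(-6\right)\right)^{2} = \left(\frac{3}{20}\right)^{2} = \frac{9}{400}$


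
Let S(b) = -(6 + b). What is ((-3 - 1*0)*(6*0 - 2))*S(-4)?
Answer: -12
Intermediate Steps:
S(b) = -6 - b
((-3 - 1*0)*(6*0 - 2))*S(-4) = ((-3 - 1*0)*(6*0 - 2))*(-6 - 1*(-4)) = ((-3 + 0)*(0 - 2))*(-6 + 4) = -3*(-2)*(-2) = 6*(-2) = -12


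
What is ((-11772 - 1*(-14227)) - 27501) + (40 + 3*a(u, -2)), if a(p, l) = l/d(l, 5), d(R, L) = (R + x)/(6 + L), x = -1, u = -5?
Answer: -24984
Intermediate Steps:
d(R, L) = (-1 + R)/(6 + L) (d(R, L) = (R - 1)/(6 + L) = (-1 + R)/(6 + L))
a(p, l) = l/(-1/11 + l/11) (a(p, l) = l/(((-1 + l)/(6 + 5))) = l/(((-1 + l)/11)) = l/(-1/11 + l/11))
((-11772 - 1*(-14227)) - 27501) + (40 + 3*a(u, -2)) = ((-11772 - 1*(-14227)) - 27501) + (40 + 3*(11*(-2)/(-1 - 2))) = ((-11772 + 14227) - 27501) + (40 + 3*(11*(-2)/(-3))) = (2455 - 27501) + (40 + 3*(11*(-2)*(-⅓))) = -25046 + (40 + 3*(22/3)) = -25046 + (40 + 22) = -25046 + 62 = -24984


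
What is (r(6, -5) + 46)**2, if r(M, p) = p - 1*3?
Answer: 1444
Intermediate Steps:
r(M, p) = -3 + p (r(M, p) = p - 3 = -3 + p)
(r(6, -5) + 46)**2 = ((-3 - 5) + 46)**2 = (-8 + 46)**2 = 38**2 = 1444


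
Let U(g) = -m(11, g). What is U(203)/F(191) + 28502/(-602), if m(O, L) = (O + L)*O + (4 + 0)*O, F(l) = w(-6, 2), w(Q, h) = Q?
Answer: 318146/903 ≈ 352.32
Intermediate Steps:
F(l) = -6
m(O, L) = 4*O + O*(L + O) (m(O, L) = (L + O)*O + 4*O = O*(L + O) + 4*O = 4*O + O*(L + O))
U(g) = -165 - 11*g (U(g) = -11*(4 + g + 11) = -11*(15 + g) = -(165 + 11*g) = -165 - 11*g)
U(203)/F(191) + 28502/(-602) = (-165 - 11*203)/(-6) + 28502/(-602) = (-165 - 2233)*(-⅙) + 28502*(-1/602) = -2398*(-⅙) - 14251/301 = 1199/3 - 14251/301 = 318146/903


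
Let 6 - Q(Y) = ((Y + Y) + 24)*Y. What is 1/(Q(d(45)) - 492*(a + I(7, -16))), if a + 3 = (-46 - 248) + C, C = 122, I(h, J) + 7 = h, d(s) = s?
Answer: 1/80976 ≈ 1.2349e-5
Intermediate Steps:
I(h, J) = -7 + h
Q(Y) = 6 - Y*(24 + 2*Y) (Q(Y) = 6 - ((Y + Y) + 24)*Y = 6 - (2*Y + 24)*Y = 6 - (24 + 2*Y)*Y = 6 - Y*(24 + 2*Y))
a = -175 (a = -3 + ((-46 - 248) + 122) = -3 + (-294 + 122) = -3 - 172 = -175)
1/(Q(d(45)) - 492*(a + I(7, -16))) = 1/((6 - 24*45 - 2*45²) - 492*(-175 + (-7 + 7))) = 1/((6 - 1080 - 2*2025) - 492*(-175 + 0)) = 1/((6 - 1080 - 4050) - 492*(-175)) = 1/(-5124 + 86100) = 1/80976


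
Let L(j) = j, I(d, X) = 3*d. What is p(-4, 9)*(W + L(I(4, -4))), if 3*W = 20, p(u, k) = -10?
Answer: -560/3 ≈ -186.67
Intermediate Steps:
W = 20/3 (W = (1/3)*20 = 20/3 ≈ 6.6667)
p(-4, 9)*(W + L(I(4, -4))) = -10*(20/3 + 3*4) = -10*(20/3 + 12) = -10*56/3 = -560/3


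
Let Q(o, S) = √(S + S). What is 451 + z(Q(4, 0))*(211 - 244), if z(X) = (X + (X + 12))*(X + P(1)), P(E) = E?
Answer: 55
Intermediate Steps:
Q(o, S) = √2*√S (Q(o, S) = √(2*S) = √2*√S)
z(X) = (1 + X)*(12 + 2*X) (z(X) = (X + (X + 12))*(X + 1) = (X + (12 + X))*(1 + X) = (12 + 2*X)*(1 + X) = (1 + X)*(12 + 2*X))
451 + z(Q(4, 0))*(211 - 244) = 451 + (12 + 2*(√2*√0)² + 14*(√2*√0))*(211 - 244) = 451 + (12 + 2*(√2*0)² + 14*(√2*0))*(-33) = 451 + (12 + 2*0² + 14*0)*(-33) = 451 + (12 + 2*0 + 0)*(-33) = 451 + (12 + 0 + 0)*(-33) = 451 + 12*(-33) = 451 - 396 = 55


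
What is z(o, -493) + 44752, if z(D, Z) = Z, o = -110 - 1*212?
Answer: 44259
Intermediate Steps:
o = -322 (o = -110 - 212 = -322)
z(o, -493) + 44752 = -493 + 44752 = 44259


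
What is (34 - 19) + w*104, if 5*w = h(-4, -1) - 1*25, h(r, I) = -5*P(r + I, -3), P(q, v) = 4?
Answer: -921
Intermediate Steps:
h(r, I) = -20 (h(r, I) = -5*4 = -20)
w = -9 (w = (-20 - 1*25)/5 = (-20 - 25)/5 = (⅕)*(-45) = -9)
(34 - 19) + w*104 = (34 - 19) - 9*104 = 15 - 936 = -921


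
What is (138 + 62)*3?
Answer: 600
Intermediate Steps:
(138 + 62)*3 = 200*3 = 600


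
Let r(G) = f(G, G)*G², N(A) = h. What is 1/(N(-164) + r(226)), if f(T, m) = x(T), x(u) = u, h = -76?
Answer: 1/11543100 ≈ 8.6632e-8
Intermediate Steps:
f(T, m) = T
N(A) = -76
r(G) = G³ (r(G) = G*G² = G³)
1/(N(-164) + r(226)) = 1/(-76 + 226³) = 1/(-76 + 11543176) = 1/11543100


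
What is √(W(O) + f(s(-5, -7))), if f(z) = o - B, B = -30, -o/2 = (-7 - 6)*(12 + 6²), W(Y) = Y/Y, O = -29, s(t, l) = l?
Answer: √1279 ≈ 35.763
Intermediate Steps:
W(Y) = 1
o = 1248 (o = -2*(-7 - 6)*(12 + 6²) = -(-26)*(12 + 36) = -(-26)*48 = -2*(-624) = 1248)
f(z) = 1278 (f(z) = 1248 - 1*(-30) = 1248 + 30 = 1278)
√(W(O) + f(s(-5, -7))) = √(1 + 1278) = √1279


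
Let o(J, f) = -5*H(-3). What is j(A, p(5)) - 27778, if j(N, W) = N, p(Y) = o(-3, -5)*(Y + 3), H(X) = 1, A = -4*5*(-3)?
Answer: -27718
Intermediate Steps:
A = 60 (A = -20*(-3) = 60)
o(J, f) = -5 (o(J, f) = -5*1 = -5)
p(Y) = -15 - 5*Y (p(Y) = -5*(Y + 3) = -5*(3 + Y) = -15 - 5*Y)
j(A, p(5)) - 27778 = 60 - 27778 = -27718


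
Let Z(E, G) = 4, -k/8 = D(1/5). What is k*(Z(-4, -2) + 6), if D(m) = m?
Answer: -16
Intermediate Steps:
k = -8/5 ≈ -1.6000
k*(Z(-4, -2) + 6) = -8*(4 + 6)/5 = -8/5*10 = -16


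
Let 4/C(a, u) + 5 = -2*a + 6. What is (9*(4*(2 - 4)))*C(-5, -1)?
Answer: -288/11 ≈ -26.182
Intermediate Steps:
C(a, u) = 4/(1 - 2*a) (C(a, u) = 4/(-5 + (-2*a + 6)) = 4/(-5 + (6 - 2*a)) = 4/(1 - 2*a))
(9*(4*(2 - 4)))*C(-5, -1) = (9*(4*(2 - 4)))*(-4/(-1 + 2*(-5))) = (9*(4*(-2)))*(-4/(-1 - 10)) = (9*(-8))*(-4/(-11)) = -(-288)*(-1)/11 = -72*4/11 = -288/11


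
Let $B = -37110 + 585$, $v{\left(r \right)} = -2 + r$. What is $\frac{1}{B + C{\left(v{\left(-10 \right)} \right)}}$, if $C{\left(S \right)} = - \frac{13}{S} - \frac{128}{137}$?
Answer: $- \frac{1644}{60046855} \approx -2.7379 \cdot 10^{-5}$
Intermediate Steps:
$B = -36525$
$C{\left(S \right)} = - \frac{128}{137} - \frac{13}{S}$ ($C{\left(S \right)} = - \frac{13}{S} - \frac{128}{137} = - \frac{128}{137} - \frac{13}{S}$)
$\frac{1}{B + C{\left(v{\left(-10 \right)} \right)}} = \frac{1}{-36525 - \left(\frac{128}{137} + \frac{13}{-2 - 10}\right)} = \frac{1}{-36525 - \left(\frac{128}{137} + \frac{13}{-12}\right)} = \frac{1}{-36525 - - \frac{245}{1644}} = \frac{1}{-36525 + \left(- \frac{128}{137} + \frac{13}{12}\right)} = \frac{1}{-36525 + \frac{245}{1644}} = \frac{1}{- \frac{60046855}{1644}} = - \frac{1644}{60046855}$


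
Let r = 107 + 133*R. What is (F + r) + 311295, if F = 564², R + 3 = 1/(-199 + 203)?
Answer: 2516529/4 ≈ 6.2913e+5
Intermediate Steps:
R = -11/4 (R = -3 + 1/(-199 + 203) = -3 + 1/4 = -3 + ¼ = -11/4 ≈ -2.7500)
r = -1035/4 (r = 107 + 133*(-11/4) = 107 - 1463/4 = -1035/4 ≈ -258.75)
F = 318096
(F + r) + 311295 = (318096 - 1035/4) + 311295 = 1271349/4 + 311295 = 2516529/4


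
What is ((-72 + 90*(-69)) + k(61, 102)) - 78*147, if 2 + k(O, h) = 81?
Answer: -17669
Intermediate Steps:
k(O, h) = 79 (k(O, h) = -2 + 81 = 79)
((-72 + 90*(-69)) + k(61, 102)) - 78*147 = ((-72 + 90*(-69)) + 79) - 78*147 = ((-72 - 6210) + 79) - 11466 = (-6282 + 79) - 11466 = -6203 - 11466 = -17669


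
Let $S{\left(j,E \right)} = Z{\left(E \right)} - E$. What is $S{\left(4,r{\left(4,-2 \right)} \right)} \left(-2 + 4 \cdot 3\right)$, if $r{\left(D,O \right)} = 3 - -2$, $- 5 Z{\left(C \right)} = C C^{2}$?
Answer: $-300$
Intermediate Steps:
$Z{\left(C \right)} = - \frac{C^{3}}{5}$ ($Z{\left(C \right)} = - \frac{C C^{2}}{5} = - \frac{C^{3}}{5}$)
$r{\left(D,O \right)} = 5$ ($r{\left(D,O \right)} = 3 + 2 = 5$)
$S{\left(j,E \right)} = - E - \frac{E^{3}}{5}$ ($S{\left(j,E \right)} = - \frac{E^{3}}{5} - E = - E - \frac{E^{3}}{5}$)
$S{\left(4,r{\left(4,-2 \right)} \right)} \left(-2 + 4 \cdot 3\right) = \left(\left(-1\right) 5 - \frac{5^{3}}{5}\right) \left(-2 + 4 \cdot 3\right) = \left(-5 - 25\right) \left(-2 + 12\right) = \left(-5 - 25\right) 10 = \left(-30\right) 10 = -300$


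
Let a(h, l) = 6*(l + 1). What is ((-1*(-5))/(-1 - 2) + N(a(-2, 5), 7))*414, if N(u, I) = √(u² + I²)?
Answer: -690 + 414*√1345 ≈ 14493.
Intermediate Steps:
a(h, l) = 6 + 6*l (a(h, l) = 6*(1 + l) = 6 + 6*l)
N(u, I) = √(I² + u²)
((-1*(-5))/(-1 - 2) + N(a(-2, 5), 7))*414 = ((-1*(-5))/(-1 - 2) + √(7² + (6 + 6*5)²))*414 = (5/(-3) + √(49 + (6 + 30)²))*414 = (5*(-⅓) + √(49 + 36²))*414 = (-5/3 + √(49 + 1296))*414 = (-5/3 + √1345)*414 = -690 + 414*√1345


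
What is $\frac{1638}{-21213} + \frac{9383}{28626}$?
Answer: $\frac{16905799}{67471482} \approx 0.25056$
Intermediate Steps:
$\frac{1638}{-21213} + \frac{9383}{28626} = 1638 \left(- \frac{1}{21213}\right) + 9383 \cdot \frac{1}{28626} = - \frac{182}{2357} + \frac{9383}{28626} = \frac{16905799}{67471482}$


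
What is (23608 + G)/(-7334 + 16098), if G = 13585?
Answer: 37193/8764 ≈ 4.2438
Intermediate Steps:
(23608 + G)/(-7334 + 16098) = (23608 + 13585)/(-7334 + 16098) = 37193/8764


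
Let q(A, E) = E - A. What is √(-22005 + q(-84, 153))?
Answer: 2*I*√5442 ≈ 147.54*I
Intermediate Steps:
√(-22005 + q(-84, 153)) = √(-22005 + (153 - 1*(-84))) = √(-22005 + (153 + 84)) = √(-22005 + 237) = √(-21768) = 2*I*√5442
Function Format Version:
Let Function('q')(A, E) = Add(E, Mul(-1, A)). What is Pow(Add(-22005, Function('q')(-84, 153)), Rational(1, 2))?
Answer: Mul(2, I, Pow(5442, Rational(1, 2))) ≈ Mul(147.54, I)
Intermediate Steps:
Pow(Add(-22005, Function('q')(-84, 153)), Rational(1, 2)) = Pow(Add(-22005, Add(153, Mul(-1, -84))), Rational(1, 2)) = Pow(Add(-22005, Add(153, 84)), Rational(1, 2)) = Pow(Add(-22005, 237), Rational(1, 2)) = Pow(-21768, Rational(1, 2)) = Mul(2, I, Pow(5442, Rational(1, 2)))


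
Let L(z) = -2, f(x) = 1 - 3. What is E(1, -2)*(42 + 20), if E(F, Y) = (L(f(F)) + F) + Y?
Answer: -186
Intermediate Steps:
f(x) = -2
E(F, Y) = -2 + F + Y (E(F, Y) = (-2 + F) + Y = -2 + F + Y)
E(1, -2)*(42 + 20) = (-2 + 1 - 2)*(42 + 20) = -3*62 = -186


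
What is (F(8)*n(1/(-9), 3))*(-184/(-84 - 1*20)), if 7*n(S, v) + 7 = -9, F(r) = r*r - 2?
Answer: -22816/91 ≈ -250.73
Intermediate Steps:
F(r) = -2 + r**2 (F(r) = r**2 - 2 = -2 + r**2)
n(S, v) = -16/7 (n(S, v) = -1 + (1/7)*(-9) = -1 - 9/7 = -16/7)
(F(8)*n(1/(-9), 3))*(-184/(-84 - 1*20)) = ((-2 + 8**2)*(-16/7))*(-184/(-84 - 1*20)) = ((-2 + 64)*(-16/7))*(-184/(-84 - 20)) = (62*(-16/7))*(-184/(-104)) = -(-182528)*(-1)/(7*104) = -992/7*23/13 = -22816/91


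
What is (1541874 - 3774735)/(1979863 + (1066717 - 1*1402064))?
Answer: -744287/548172 ≈ -1.3578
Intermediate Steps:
(1541874 - 3774735)/(1979863 + (1066717 - 1*1402064)) = -2232861/(1979863 + (1066717 - 1402064)) = -2232861/(1979863 - 335347) = -2232861/1644516 = -2232861*1/1644516 = -744287/548172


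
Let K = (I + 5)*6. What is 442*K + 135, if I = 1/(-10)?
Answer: 65649/5 ≈ 13130.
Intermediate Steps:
I = -1/10 ≈ -0.10000
K = 147/5 (K = (-1/10 + 5)*6 = (49/10)*6 = 147/5 ≈ 29.400)
442*K + 135 = 442*(147/5) + 135 = 64974/5 + 135 = 65649/5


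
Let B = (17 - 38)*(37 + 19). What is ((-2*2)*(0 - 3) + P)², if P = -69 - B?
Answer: 1252161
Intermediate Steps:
B = -1176 (B = -21*56 = -1176)
P = 1107 (P = -69 - 1*(-1176) = -69 + 1176 = 1107)
((-2*2)*(0 - 3) + P)² = ((-2*2)*(0 - 3) + 1107)² = (-4*(-3) + 1107)² = (12 + 1107)² = 1119² = 1252161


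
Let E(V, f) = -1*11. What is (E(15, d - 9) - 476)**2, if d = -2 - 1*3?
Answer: 237169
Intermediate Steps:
d = -5 (d = -2 - 3 = -5)
E(V, f) = -11
(E(15, d - 9) - 476)**2 = (-11 - 476)**2 = (-487)**2 = 237169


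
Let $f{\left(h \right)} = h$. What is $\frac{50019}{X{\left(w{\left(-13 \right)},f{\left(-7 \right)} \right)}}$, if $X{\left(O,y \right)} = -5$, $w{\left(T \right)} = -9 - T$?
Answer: $- \frac{50019}{5} \approx -10004.0$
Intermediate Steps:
$\frac{50019}{X{\left(w{\left(-13 \right)},f{\left(-7 \right)} \right)}} = \frac{50019}{-5} = 50019 \left(- \frac{1}{5}\right) = - \frac{50019}{5}$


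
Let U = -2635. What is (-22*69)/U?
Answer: 1518/2635 ≈ 0.57609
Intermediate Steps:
(-22*69)/U = -22*69/(-2635) = -1518*(-1/2635) = 1518/2635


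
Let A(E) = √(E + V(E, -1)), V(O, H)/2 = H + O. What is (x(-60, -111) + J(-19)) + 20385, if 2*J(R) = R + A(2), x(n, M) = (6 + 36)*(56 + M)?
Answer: 36133/2 ≈ 18067.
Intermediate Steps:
V(O, H) = 2*H + 2*O (V(O, H) = 2*(H + O) = 2*H + 2*O)
x(n, M) = 2352 + 42*M (x(n, M) = 42*(56 + M) = 2352 + 42*M)
A(E) = √(-2 + 3*E) (A(E) = √(E + (2*(-1) + 2*E)) = √(E + (-2 + 2*E)) = √(-2 + 3*E))
J(R) = 1 + R/2 (J(R) = (R + √(-2 + 3*2))/2 = (R + √(-2 + 6))/2 = (R + √4)/2 = (R + 2)/2 = (2 + R)/2 = 1 + R/2)
(x(-60, -111) + J(-19)) + 20385 = ((2352 + 42*(-111)) + (1 + (½)*(-19))) + 20385 = ((2352 - 4662) + (1 - 19/2)) + 20385 = (-2310 - 17/2) + 20385 = -4637/2 + 20385 = 36133/2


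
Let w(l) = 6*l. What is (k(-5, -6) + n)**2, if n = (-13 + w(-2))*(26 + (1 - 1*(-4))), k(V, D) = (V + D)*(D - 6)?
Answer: 413449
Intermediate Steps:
k(V, D) = (-6 + D)*(D + V) (k(V, D) = (D + V)*(-6 + D) = (-6 + D)*(D + V))
n = -775 (n = (-13 + 6*(-2))*(26 + (1 - 1*(-4))) = (-13 - 12)*(26 + (1 + 4)) = -25*(26 + 5) = -25*31 = -775)
(k(-5, -6) + n)**2 = (((-6)**2 - 6*(-6) - 6*(-5) - 6*(-5)) - 775)**2 = ((36 + 36 + 30 + 30) - 775)**2 = (132 - 775)**2 = (-643)**2 = 413449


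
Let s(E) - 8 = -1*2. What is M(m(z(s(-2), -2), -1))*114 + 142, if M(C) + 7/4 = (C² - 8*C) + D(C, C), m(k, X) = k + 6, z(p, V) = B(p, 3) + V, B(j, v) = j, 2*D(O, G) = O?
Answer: 5585/2 ≈ 2792.5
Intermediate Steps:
D(O, G) = O/2
s(E) = 6 (s(E) = 8 - 1*2 = 8 - 2 = 6)
z(p, V) = V + p (z(p, V) = p + V = V + p)
m(k, X) = 6 + k
M(C) = -7/4 + C² - 15*C/2 (M(C) = -7/4 + ((C² - 8*C) + C/2) = -7/4 + (C² - 15*C/2) = -7/4 + C² - 15*C/2)
M(m(z(s(-2), -2), -1))*114 + 142 = (-7/4 + (6 + (-2 + 6))² - 15*(6 + (-2 + 6))/2)*114 + 142 = (-7/4 + (6 + 4)² - 15*(6 + 4)/2)*114 + 142 = (-7/4 + 10² - 15/2*10)*114 + 142 = (-7/4 + 100 - 75)*114 + 142 = (93/4)*114 + 142 = 5301/2 + 142 = 5585/2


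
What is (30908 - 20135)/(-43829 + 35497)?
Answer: -10773/8332 ≈ -1.2930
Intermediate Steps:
(30908 - 20135)/(-43829 + 35497) = 10773/(-8332) = 10773*(-1/8332) = -10773/8332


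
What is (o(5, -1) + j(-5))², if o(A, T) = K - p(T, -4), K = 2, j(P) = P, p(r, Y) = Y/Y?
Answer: 16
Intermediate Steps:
p(r, Y) = 1
o(A, T) = 1 (o(A, T) = 2 - 1*1 = 2 - 1 = 1)
(o(5, -1) + j(-5))² = (1 - 5)² = (-4)² = 16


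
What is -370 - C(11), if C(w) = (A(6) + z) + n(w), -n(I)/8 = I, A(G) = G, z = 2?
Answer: -290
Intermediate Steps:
n(I) = -8*I
C(w) = 8 - 8*w (C(w) = (6 + 2) - 8*w = 8 - 8*w)
-370 - C(11) = -370 - (8 - 8*11) = -370 - (8 - 88) = -370 - 1*(-80) = -370 + 80 = -290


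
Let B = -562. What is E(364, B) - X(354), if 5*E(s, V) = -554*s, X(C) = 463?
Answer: -203971/5 ≈ -40794.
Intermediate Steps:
E(s, V) = -554*s/5 (E(s, V) = (-554*s)/5 = -554*s/5)
E(364, B) - X(354) = -554/5*364 - 1*463 = -201656/5 - 463 = -203971/5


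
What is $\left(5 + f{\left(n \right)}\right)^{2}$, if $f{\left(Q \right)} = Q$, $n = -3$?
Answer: $4$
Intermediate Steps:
$\left(5 + f{\left(n \right)}\right)^{2} = \left(5 - 3\right)^{2} = 2^{2} = 4$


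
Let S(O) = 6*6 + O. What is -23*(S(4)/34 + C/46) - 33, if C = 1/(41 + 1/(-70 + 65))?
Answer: -24509/408 ≈ -60.071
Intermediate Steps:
S(O) = 36 + O
C = 5/204 (C = 1/(41 + 1/(-5)) = 1/(41 - 1/5) = 1/(204/5) = 5/204 ≈ 0.024510)
-23*(S(4)/34 + C/46) - 33 = -23*((36 + 4)/34 + (5/204)/46) - 33 = -23*(40*(1/34) + (5/204)*(1/46)) - 33 = -23*(20/17 + 5/9384) - 33 = -23*11045/9384 - 33 = -11045/408 - 33 = -24509/408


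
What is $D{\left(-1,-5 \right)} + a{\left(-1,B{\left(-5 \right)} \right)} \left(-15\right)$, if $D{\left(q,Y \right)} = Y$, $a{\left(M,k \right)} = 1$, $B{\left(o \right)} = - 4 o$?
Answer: $-20$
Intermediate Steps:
$D{\left(-1,-5 \right)} + a{\left(-1,B{\left(-5 \right)} \right)} \left(-15\right) = -5 + 1 \left(-15\right) = -5 - 15 = -20$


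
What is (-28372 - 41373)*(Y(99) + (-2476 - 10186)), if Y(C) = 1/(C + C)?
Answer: 174855945875/198 ≈ 8.8311e+8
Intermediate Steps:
Y(C) = 1/(2*C)
(-28372 - 41373)*(Y(99) + (-2476 - 10186)) = (-28372 - 41373)*((1/2)/99 + (-2476 - 10186)) = -69745*((1/2)*(1/99) - 12662) = -69745*(1/198 - 12662) = -69745*(-2507075/198) = 174855945875/198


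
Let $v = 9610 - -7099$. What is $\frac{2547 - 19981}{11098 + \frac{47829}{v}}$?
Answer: $- \frac{291304706}{185484311} \approx -1.5705$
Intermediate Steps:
$v = 16709$ ($v = 9610 + 7099 = 16709$)
$\frac{2547 - 19981}{11098 + \frac{47829}{v}} = \frac{2547 - 19981}{11098 + \frac{47829}{16709}} = - \frac{17434}{11098 + 47829 \cdot \frac{1}{16709}} = - \frac{17434}{11098 + \frac{47829}{16709}} = - \frac{17434}{\frac{185484311}{16709}} = \left(-17434\right) \frac{16709}{185484311} = - \frac{291304706}{185484311}$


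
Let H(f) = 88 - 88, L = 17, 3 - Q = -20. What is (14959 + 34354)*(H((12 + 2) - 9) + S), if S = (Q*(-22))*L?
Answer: -424190426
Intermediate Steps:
Q = 23 (Q = 3 - 1*(-20) = 3 + 20 = 23)
S = -8602 (S = (23*(-22))*17 = -506*17 = -8602)
H(f) = 0
(14959 + 34354)*(H((12 + 2) - 9) + S) = (14959 + 34354)*(0 - 8602) = 49313*(-8602) = -424190426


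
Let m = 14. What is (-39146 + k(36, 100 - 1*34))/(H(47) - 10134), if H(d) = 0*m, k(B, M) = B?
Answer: 19555/5067 ≈ 3.8593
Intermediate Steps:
H(d) = 0 (H(d) = 0*14 = 0)
(-39146 + k(36, 100 - 1*34))/(H(47) - 10134) = (-39146 + 36)/(0 - 10134) = -39110/(-10134) = -39110*(-1/10134) = 19555/5067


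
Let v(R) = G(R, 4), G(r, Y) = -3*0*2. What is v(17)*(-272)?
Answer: 0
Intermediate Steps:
G(r, Y) = 0 (G(r, Y) = 0*2 = 0)
v(R) = 0
v(17)*(-272) = 0*(-272) = 0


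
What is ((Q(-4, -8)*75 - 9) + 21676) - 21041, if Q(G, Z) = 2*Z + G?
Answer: -874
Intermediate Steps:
Q(G, Z) = G + 2*Z
((Q(-4, -8)*75 - 9) + 21676) - 21041 = (((-4 + 2*(-8))*75 - 9) + 21676) - 21041 = (((-4 - 16)*75 - 9) + 21676) - 21041 = ((-20*75 - 9) + 21676) - 21041 = ((-1500 - 9) + 21676) - 21041 = (-1509 + 21676) - 21041 = 20167 - 21041 = -874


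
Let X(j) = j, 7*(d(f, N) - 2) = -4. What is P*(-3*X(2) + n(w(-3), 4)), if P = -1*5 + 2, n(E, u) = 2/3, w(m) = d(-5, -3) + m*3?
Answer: 16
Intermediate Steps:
d(f, N) = 10/7 (d(f, N) = 2 + (⅐)*(-4) = 2 - 4/7 = 10/7)
w(m) = 10/7 + 3*m (w(m) = 10/7 + m*3 = 10/7 + 3*m)
n(E, u) = ⅔ (n(E, u) = 2*(⅓) = ⅔)
P = -3 (P = -5 + 2 = -3)
P*(-3*X(2) + n(w(-3), 4)) = -3*(-3*2 + ⅔) = -3*(-6 + ⅔) = -3*(-16/3) = 16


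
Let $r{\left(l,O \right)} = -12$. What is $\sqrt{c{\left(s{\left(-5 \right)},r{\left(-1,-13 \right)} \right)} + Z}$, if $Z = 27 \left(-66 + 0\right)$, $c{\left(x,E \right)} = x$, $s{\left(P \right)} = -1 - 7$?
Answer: $i \sqrt{1790} \approx 42.308 i$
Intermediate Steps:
$s{\left(P \right)} = -8$ ($s{\left(P \right)} = -1 - 7 = -8$)
$Z = -1782$ ($Z = 27 \left(-66\right) = -1782$)
$\sqrt{c{\left(s{\left(-5 \right)},r{\left(-1,-13 \right)} \right)} + Z} = \sqrt{-8 - 1782} = \sqrt{-1790} = i \sqrt{1790}$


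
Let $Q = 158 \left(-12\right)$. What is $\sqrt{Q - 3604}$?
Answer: $10 i \sqrt{55} \approx 74.162 i$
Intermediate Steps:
$Q = -1896$
$\sqrt{Q - 3604} = \sqrt{-1896 - 3604} = \sqrt{-5500} = 10 i \sqrt{55}$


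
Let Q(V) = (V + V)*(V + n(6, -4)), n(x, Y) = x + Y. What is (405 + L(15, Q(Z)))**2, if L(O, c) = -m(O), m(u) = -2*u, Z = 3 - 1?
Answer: 189225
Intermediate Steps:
Z = 2
n(x, Y) = Y + x
Q(V) = 2*V*(2 + V) (Q(V) = (V + V)*(V + (-4 + 6)) = (2*V)*(V + 2) = (2*V)*(2 + V) = 2*V*(2 + V))
L(O, c) = 2*O (L(O, c) = -(-2)*O = 2*O)
(405 + L(15, Q(Z)))**2 = (405 + 2*15)**2 = (405 + 30)**2 = 435**2 = 189225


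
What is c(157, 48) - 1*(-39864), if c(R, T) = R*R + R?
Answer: 64670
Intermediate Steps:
c(R, T) = R + R² (c(R, T) = R² + R = R + R²)
c(157, 48) - 1*(-39864) = 157*(1 + 157) - 1*(-39864) = 157*158 + 39864 = 24806 + 39864 = 64670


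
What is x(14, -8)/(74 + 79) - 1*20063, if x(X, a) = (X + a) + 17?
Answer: -3069616/153 ≈ -20063.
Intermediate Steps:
x(X, a) = 17 + X + a
x(14, -8)/(74 + 79) - 1*20063 = (17 + 14 - 8)/(74 + 79) - 1*20063 = 23/153 - 20063 = -3069616/153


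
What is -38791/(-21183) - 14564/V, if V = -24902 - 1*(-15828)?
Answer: 330249373/96107271 ≈ 3.4363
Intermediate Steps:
V = -9074 (V = -24902 + 15828 = -9074)
-38791/(-21183) - 14564/V = -38791/(-21183) - 14564/(-9074) = -38791*(-1/21183) - 14564*(-1/9074) = 38791/21183 + 7282/4537 = 330249373/96107271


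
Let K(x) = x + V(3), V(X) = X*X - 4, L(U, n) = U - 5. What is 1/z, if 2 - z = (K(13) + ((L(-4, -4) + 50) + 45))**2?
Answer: -1/10814 ≈ -9.2473e-5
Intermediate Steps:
L(U, n) = -5 + U
V(X) = -4 + X**2 (V(X) = X**2 - 4 = -4 + X**2)
K(x) = 5 + x (K(x) = x + (-4 + 3**2) = x + (-4 + 9) = x + 5 = 5 + x)
z = -10814 (z = 2 - ((5 + 13) + (((-5 - 4) + 50) + 45))**2 = 2 - (18 + ((-9 + 50) + 45))**2 = 2 - (18 + (41 + 45))**2 = 2 - (18 + 86)**2 = 2 - 1*104**2 = 2 - 1*10816 = 2 - 10816 = -10814)
1/z = 1/(-10814) = -1/10814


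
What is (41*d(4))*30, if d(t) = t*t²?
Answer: 78720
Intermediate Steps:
d(t) = t³
(41*d(4))*30 = (41*4³)*30 = (41*64)*30 = 2624*30 = 78720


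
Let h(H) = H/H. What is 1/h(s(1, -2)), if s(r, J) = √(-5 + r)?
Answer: 1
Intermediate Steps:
h(H) = 1
1/h(s(1, -2)) = 1/1 = 1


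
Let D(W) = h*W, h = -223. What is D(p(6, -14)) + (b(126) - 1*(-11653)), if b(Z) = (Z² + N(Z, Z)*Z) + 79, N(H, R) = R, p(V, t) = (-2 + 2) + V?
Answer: 42146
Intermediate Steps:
p(V, t) = V (p(V, t) = 0 + V = V)
b(Z) = 79 + 2*Z² (b(Z) = (Z² + Z*Z) + 79 = (Z² + Z²) + 79 = 2*Z² + 79 = 79 + 2*Z²)
D(W) = -223*W
D(p(6, -14)) + (b(126) - 1*(-11653)) = -223*6 + ((79 + 2*126²) - 1*(-11653)) = -1338 + ((79 + 2*15876) + 11653) = -1338 + ((79 + 31752) + 11653) = -1338 + (31831 + 11653) = -1338 + 43484 = 42146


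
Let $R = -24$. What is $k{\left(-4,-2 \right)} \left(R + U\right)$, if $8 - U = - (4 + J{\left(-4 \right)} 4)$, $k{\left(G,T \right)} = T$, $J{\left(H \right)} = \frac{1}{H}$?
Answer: $26$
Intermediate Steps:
$U = 11$ ($U = 8 - - (4 + \frac{1}{-4} \cdot 4) = 8 - - (4 - 1) = 8 - \left(-1\right) 3 = 8 - -3 = 8 + 3 = 11$)
$k{\left(-4,-2 \right)} \left(R + U\right) = - 2 \left(-24 + 11\right) = \left(-2\right) \left(-13\right) = 26$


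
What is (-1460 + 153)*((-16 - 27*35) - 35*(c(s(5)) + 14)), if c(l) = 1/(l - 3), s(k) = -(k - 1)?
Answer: 1889922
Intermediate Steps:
s(k) = 1 - k (s(k) = -(-1 + k) = 1 - k)
c(l) = 1/(-3 + l)
(-1460 + 153)*((-16 - 27*35) - 35*(c(s(5)) + 14)) = (-1460 + 153)*((-16 - 27*35) - 35*(1/(-3 + (1 - 1*5)) + 14)) = -1307*((-16 - 945) - 35*(1/(-3 + (1 - 5)) + 14)) = -1307*(-961 - 35*(1/(-3 - 4) + 14)) = -1307*(-961 - 35*(1/(-7) + 14)) = -1307*(-961 - 35*(-⅐ + 14)) = -1307*(-961 - 35*97/7) = -1307*(-961 - 485) = -1307*(-1446) = 1889922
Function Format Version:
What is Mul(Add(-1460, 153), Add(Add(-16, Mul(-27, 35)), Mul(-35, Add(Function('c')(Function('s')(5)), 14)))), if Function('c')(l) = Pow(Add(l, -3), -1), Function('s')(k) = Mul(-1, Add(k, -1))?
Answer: 1889922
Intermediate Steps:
Function('s')(k) = Add(1, Mul(-1, k)) (Function('s')(k) = Mul(-1, Add(-1, k)) = Add(1, Mul(-1, k)))
Function('c')(l) = Pow(Add(-3, l), -1)
Mul(Add(-1460, 153), Add(Add(-16, Mul(-27, 35)), Mul(-35, Add(Function('c')(Function('s')(5)), 14)))) = Mul(Add(-1460, 153), Add(Add(-16, Mul(-27, 35)), Mul(-35, Add(Pow(Add(-3, Add(1, Mul(-1, 5))), -1), 14)))) = Mul(-1307, Add(Add(-16, -945), Mul(-35, Add(Pow(Add(-3, Add(1, -5)), -1), 14)))) = Mul(-1307, Add(-961, Mul(-35, Add(Pow(Add(-3, -4), -1), 14)))) = Mul(-1307, Add(-961, Mul(-35, Add(Pow(-7, -1), 14)))) = Mul(-1307, Add(-961, Mul(-35, Add(Rational(-1, 7), 14)))) = Mul(-1307, Add(-961, Mul(-35, Rational(97, 7)))) = Mul(-1307, Add(-961, -485)) = Mul(-1307, -1446) = 1889922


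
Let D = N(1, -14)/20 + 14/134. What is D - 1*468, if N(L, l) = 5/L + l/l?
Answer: -313289/670 ≈ -467.60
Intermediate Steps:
N(L, l) = 1 + 5/L (N(L, l) = 5/L + 1 = 1 + 5/L)
D = 271/670 (D = ((5 + 1)/1)/20 + 14/134 = (1*6)*(1/20) + 14*(1/134) = 6*(1/20) + 7/67 = 3/10 + 7/67 = 271/670 ≈ 0.40448)
D - 1*468 = 271/670 - 1*468 = 271/670 - 468 = -313289/670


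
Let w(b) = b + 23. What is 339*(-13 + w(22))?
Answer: 10848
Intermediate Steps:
w(b) = 23 + b
339*(-13 + w(22)) = 339*(-13 + (23 + 22)) = 339*(-13 + 45) = 339*32 = 10848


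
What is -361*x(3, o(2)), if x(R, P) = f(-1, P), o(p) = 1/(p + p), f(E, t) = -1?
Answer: 361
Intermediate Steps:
o(p) = 1/(2*p)
x(R, P) = -1
-361*x(3, o(2)) = -361*(-1) = 361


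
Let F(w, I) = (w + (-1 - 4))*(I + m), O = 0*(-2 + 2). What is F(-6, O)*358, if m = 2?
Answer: -7876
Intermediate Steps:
O = 0 (O = 0*0 = 0)
F(w, I) = (-5 + w)*(2 + I) (F(w, I) = (w + (-1 - 4))*(I + 2) = (w - 5)*(2 + I) = (-5 + w)*(2 + I))
F(-6, O)*358 = (-10 - 5*0 + 2*(-6) + 0*(-6))*358 = (-10 + 0 - 12 + 0)*358 = -22*358 = -7876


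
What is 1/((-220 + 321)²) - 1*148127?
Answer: -1511043526/10201 ≈ -1.4813e+5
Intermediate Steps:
1/((-220 + 321)²) - 1*148127 = 1/(101²) - 148127 = 1/10201 - 148127 = -1511043526/10201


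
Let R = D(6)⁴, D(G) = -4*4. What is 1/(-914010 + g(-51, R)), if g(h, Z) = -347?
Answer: -1/914357 ≈ -1.0937e-6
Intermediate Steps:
D(G) = -16
R = 65536 (R = (-16)⁴ = 65536)
1/(-914010 + g(-51, R)) = 1/(-914010 - 347) = 1/(-914357) = -1/914357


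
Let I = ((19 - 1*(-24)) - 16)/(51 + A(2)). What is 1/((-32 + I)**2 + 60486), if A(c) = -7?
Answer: 1936/119008057 ≈ 1.6268e-5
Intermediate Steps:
I = 27/44 (I = ((19 - 1*(-24)) - 16)/(51 - 7) = ((19 + 24) - 16)/44 = (43 - 16)*(1/44) = 27*(1/44) = 27/44 ≈ 0.61364)
1/((-32 + I)**2 + 60486) = 1/((-32 + 27/44)**2 + 60486) = 1/((-1381/44)**2 + 60486) = 1/(1907161/1936 + 60486) = 1/(119008057/1936) = 1936/119008057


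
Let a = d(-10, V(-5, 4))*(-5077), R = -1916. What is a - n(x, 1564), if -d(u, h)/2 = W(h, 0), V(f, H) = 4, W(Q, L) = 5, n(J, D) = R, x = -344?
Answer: 52686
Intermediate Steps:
n(J, D) = -1916
d(u, h) = -10 (d(u, h) = -2*5 = -10)
a = 50770 (a = -10*(-5077) = 50770)
a - n(x, 1564) = 50770 - 1*(-1916) = 50770 + 1916 = 52686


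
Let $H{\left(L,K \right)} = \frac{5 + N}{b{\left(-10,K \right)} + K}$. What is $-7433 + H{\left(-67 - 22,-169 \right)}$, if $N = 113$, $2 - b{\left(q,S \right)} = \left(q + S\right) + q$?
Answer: $- \frac{81704}{11} \approx -7427.6$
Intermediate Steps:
$b{\left(q,S \right)} = 2 - S - 2 q$ ($b{\left(q,S \right)} = 2 - \left(\left(q + S\right) + q\right) = 2 - \left(\left(S + q\right) + q\right) = 2 - \left(S + 2 q\right) = 2 - S - 2 q$)
$H{\left(L,K \right)} = \frac{59}{11}$ ($H{\left(L,K \right)} = \frac{5 + 113}{\left(2 - K - -20\right) + K} = \frac{118}{\left(2 - K + 20\right) + K} = \frac{118}{\left(22 - K\right) + K} = \frac{118}{22} = 118 \cdot \frac{1}{22} = \frac{59}{11}$)
$-7433 + H{\left(-67 - 22,-169 \right)} = -7433 + \frac{59}{11} = - \frac{81704}{11}$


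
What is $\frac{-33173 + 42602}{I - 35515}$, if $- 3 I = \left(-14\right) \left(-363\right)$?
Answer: $- \frac{3143}{12403} \approx -0.25341$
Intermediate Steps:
$I = -1694$ ($I = - \frac{\left(-14\right) \left(-363\right)}{3} = \left(- \frac{1}{3}\right) 5082 = -1694$)
$\frac{-33173 + 42602}{I - 35515} = \frac{-33173 + 42602}{-1694 - 35515} = \frac{9429}{-1694 - 35515} = \frac{9429}{-37209} = 9429 \left(- \frac{1}{37209}\right) = - \frac{3143}{12403}$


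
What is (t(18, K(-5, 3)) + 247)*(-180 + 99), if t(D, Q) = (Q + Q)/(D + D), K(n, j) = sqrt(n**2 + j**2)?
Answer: -20007 - 9*sqrt(34)/2 ≈ -20033.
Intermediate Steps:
K(n, j) = sqrt(j**2 + n**2)
t(D, Q) = Q/D (t(D, Q) = (2*Q)/((2*D)) = (2*Q)*(1/(2*D)) = Q/D)
(t(18, K(-5, 3)) + 247)*(-180 + 99) = (sqrt(3**2 + (-5)**2)/18 + 247)*(-180 + 99) = (sqrt(9 + 25)*(1/18) + 247)*(-81) = (sqrt(34)*(1/18) + 247)*(-81) = (sqrt(34)/18 + 247)*(-81) = (247 + sqrt(34)/18)*(-81) = -20007 - 9*sqrt(34)/2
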